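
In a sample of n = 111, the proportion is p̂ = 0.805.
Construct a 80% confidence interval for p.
(0.757, 0.853)

Proportion CI:
SE = √(p̂(1-p̂)/n) = √(0.805 · 0.195 / 111) = 0.03761

z* = 1.282
Margin = z* · SE = 1.282 · 0.03761 = 0.0482

CI: 0.805 ± 0.0482 = (0.757, 0.853)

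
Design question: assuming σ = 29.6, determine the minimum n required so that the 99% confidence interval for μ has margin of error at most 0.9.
n ≥ 7178

For margin E ≤ 0.9:
n ≥ (z* · σ / E)²
n ≥ (2.576 · 29.6 / 0.9)²
n ≥ 7177.78

Minimum n = 7178 (rounding up)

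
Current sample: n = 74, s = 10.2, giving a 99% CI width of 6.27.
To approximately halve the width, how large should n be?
n ≈ 296

CI width ∝ 1/√n
To reduce width by factor 2, need √n to grow by 2 → need 2² = 4 times as many samples.

Current: n = 74, width = 6.27
New: n = 296, width ≈ 3.07

Width reduced by factor of 6.27/3.07 = 2.04.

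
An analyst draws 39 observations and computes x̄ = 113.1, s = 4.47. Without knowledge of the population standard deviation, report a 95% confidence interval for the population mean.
(111.65, 114.55)

t-interval (σ unknown):
df = n - 1 = 38
t* = 2.024 for 95% confidence

Margin of error = t* · s/√n = 2.024 · 4.47/√39 = 1.45

CI: (111.65, 114.55)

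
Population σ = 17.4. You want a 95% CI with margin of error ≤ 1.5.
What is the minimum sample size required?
n ≥ 517

For margin E ≤ 1.5:
n ≥ (z* · σ / E)²
n ≥ (1.960 · 17.4 / 1.5)²
n ≥ 516.93

Minimum n = 517 (rounding up)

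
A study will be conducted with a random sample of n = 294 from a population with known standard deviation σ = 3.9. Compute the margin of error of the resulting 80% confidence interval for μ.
Margin of error = 0.29

Margin of error = z* · σ/√n
= 1.282 · 3.9/√294
= 1.282 · 3.9/17.1464
= 0.29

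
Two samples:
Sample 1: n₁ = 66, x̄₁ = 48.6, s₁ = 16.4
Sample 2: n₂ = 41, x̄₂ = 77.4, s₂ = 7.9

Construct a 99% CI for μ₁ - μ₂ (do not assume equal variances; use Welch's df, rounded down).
(-35.01, -22.59)

Difference: x̄₁ - x̄₂ = -28.80
SE = √(s₁²/n₁ + s₂²/n₂) = √(16.4²/66 + 7.9²/41) = 2.3659
df = 99.96 → 99 (Welch–Satterthwaite, rounded down)
t* = 2.626

CI: -28.80 ± 2.626 · 2.3659 = -28.80 ± 6.21 = (-35.01, -22.59)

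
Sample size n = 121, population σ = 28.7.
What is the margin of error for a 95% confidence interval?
Margin of error = 5.11

Margin of error = z* · σ/√n
= 1.960 · 28.7/√121
= 1.960 · 28.7/11.0000
= 5.11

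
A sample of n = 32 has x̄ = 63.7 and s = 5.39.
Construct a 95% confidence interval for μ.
(61.76, 65.64)

t-interval (σ unknown):
df = n - 1 = 31
t* = 2.040 for 95% confidence

Margin of error = t* · s/√n = 2.040 · 5.39/√32 = 1.94

CI: (61.76, 65.64)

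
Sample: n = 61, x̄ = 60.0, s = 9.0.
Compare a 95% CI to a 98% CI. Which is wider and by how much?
98% CI is wider by 0.90

df = 60
95% CI: t* = 2.000, (57.70, 62.30), width = 2 · t* · s/√n = 4.61
98% CI: t* = 2.390, (57.25, 62.75), width = 2 · t* · s/√n = 5.51

The 98% CI is wider by 5.51 - 4.61 = 0.90.
Higher confidence requires a wider interval.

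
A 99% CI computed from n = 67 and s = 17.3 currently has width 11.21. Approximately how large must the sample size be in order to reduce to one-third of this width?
n ≈ 603

CI width ∝ 1/√n
To reduce width by factor 3, need √n to grow by 3 → need 3² = 9 times as many samples.

Current: n = 67, width = 11.21
New: n = 603, width ≈ 3.64

Width reduced by factor of 11.21/3.64 = 3.08.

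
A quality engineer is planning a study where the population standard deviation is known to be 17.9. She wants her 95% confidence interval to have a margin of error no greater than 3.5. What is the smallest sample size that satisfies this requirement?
n ≥ 101

For margin E ≤ 3.5:
n ≥ (z* · σ / E)²
n ≥ (1.960 · 17.9 / 3.5)²
n ≥ 100.48

Minimum n = 101 (rounding up)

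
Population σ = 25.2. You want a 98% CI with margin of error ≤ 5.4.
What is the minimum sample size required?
n ≥ 118

For margin E ≤ 5.4:
n ≥ (z* · σ / E)²
n ≥ (2.326 · 25.2 / 5.4)²
n ≥ 117.82

Minimum n = 118 (rounding up)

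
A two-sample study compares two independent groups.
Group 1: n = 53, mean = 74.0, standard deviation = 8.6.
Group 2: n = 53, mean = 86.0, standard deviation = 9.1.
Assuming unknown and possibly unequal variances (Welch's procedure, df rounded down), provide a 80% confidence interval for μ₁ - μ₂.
(-14.22, -9.78)

Difference: x̄₁ - x̄₂ = -12.00
SE = √(s₁²/n₁ + s₂²/n₂) = √(8.6²/53 + 9.1²/53) = 1.7199
df = 103.67 → 103 (Welch–Satterthwaite, rounded down)
t* = 1.290

CI: -12.00 ± 1.290 · 1.7199 = -12.00 ± 2.22 = (-14.22, -9.78)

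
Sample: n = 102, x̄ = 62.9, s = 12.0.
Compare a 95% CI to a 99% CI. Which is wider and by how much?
99% CI is wider by 1.53

df = 101
95% CI: t* = 1.984, (60.54, 65.26), width = 2 · t* · s/√n = 4.71
99% CI: t* = 2.625, (59.78, 66.02), width = 2 · t* · s/√n = 6.24

The 99% CI is wider by 6.24 - 4.71 = 1.53.
Higher confidence requires a wider interval.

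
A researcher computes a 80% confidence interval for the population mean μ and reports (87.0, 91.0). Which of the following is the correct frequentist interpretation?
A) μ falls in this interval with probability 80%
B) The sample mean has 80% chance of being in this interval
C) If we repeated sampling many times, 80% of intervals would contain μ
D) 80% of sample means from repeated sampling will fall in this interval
C

A) Wrong — μ is fixed; the randomness lives in the interval, not in μ.
B) Wrong — x̄ is observed and sits in the interval by construction.
C) Correct — this is the frequentist long-run coverage interpretation.
D) Wrong — coverage applies to intervals containing μ, not to future x̄ values.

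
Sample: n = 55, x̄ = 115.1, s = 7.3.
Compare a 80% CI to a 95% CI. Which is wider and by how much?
95% CI is wider by 1.40

df = 54
80% CI: t* = 1.297, (113.82, 116.38), width = 2 · t* · s/√n = 2.55
95% CI: t* = 2.005, (113.13, 117.07), width = 2 · t* · s/√n = 3.95

The 95% CI is wider by 3.95 - 2.55 = 1.40.
Higher confidence requires a wider interval.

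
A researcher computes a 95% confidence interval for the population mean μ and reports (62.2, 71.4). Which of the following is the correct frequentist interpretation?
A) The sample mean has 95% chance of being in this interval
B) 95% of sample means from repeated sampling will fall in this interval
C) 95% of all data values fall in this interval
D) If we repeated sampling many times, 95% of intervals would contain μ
D

A) Wrong — x̄ is observed and sits in the interval by construction.
B) Wrong — coverage applies to intervals containing μ, not to future x̄ values.
C) Wrong — a CI is about the parameter μ, not individual data values.
D) Correct — this is the frequentist long-run coverage interpretation.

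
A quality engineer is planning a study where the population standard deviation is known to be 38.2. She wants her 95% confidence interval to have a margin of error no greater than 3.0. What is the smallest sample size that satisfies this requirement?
n ≥ 623

For margin E ≤ 3.0:
n ≥ (z* · σ / E)²
n ≥ (1.960 · 38.2 / 3.0)²
n ≥ 622.87

Minimum n = 623 (rounding up)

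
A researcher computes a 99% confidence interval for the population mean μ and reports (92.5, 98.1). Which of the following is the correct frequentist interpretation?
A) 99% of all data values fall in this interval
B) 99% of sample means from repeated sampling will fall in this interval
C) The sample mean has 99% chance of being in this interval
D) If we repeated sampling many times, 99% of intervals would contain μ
D

A) Wrong — a CI is about the parameter μ, not individual data values.
B) Wrong — coverage applies to intervals containing μ, not to future x̄ values.
C) Wrong — x̄ is observed and sits in the interval by construction.
D) Correct — this is the frequentist long-run coverage interpretation.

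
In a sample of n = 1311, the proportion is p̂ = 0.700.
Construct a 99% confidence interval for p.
(0.667, 0.733)

Proportion CI:
SE = √(p̂(1-p̂)/n) = √(0.700 · 0.300 / 1311) = 0.01266

z* = 2.576
Margin = z* · SE = 2.576 · 0.01266 = 0.0326

CI: 0.700 ± 0.0326 = (0.667, 0.733)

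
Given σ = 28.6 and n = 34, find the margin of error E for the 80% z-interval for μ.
Margin of error = 6.29

Margin of error = z* · σ/√n
= 1.282 · 28.6/√34
= 1.282 · 28.6/5.8310
= 6.29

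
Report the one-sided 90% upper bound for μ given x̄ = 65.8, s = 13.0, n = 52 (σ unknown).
μ ≤ 68.14

Upper bound (one-sided):
t* = 1.298 (one-sided for 90%)
Upper bound = x̄ + t* · s/√n = 65.8 + 1.298 · 13.0/√52 = 68.14

We are 90% confident that μ ≤ 68.14.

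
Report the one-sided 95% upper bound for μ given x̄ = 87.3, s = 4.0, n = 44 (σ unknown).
μ ≤ 88.31

Upper bound (one-sided):
t* = 1.681 (one-sided for 95%)
Upper bound = x̄ + t* · s/√n = 87.3 + 1.681 · 4.0/√44 = 88.31

We are 95% confident that μ ≤ 88.31.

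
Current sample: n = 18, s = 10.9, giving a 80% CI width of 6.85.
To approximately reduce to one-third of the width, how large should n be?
n ≈ 162

CI width ∝ 1/√n
To reduce width by factor 3, need √n to grow by 3 → need 3² = 9 times as many samples.

Current: n = 18, width = 6.85
New: n = 162, width ≈ 2.20

Width reduced by factor of 6.85/2.20 = 3.11.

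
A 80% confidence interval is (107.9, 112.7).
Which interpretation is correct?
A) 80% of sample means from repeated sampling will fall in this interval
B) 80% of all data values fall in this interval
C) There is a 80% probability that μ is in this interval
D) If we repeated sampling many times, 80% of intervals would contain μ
D

A) Wrong — coverage applies to intervals containing μ, not to future x̄ values.
B) Wrong — a CI is about the parameter μ, not individual data values.
C) Wrong — μ is fixed; the randomness lives in the interval, not in μ.
D) Correct — this is the frequentist long-run coverage interpretation.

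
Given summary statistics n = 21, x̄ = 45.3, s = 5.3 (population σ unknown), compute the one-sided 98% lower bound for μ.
μ ≥ 42.76

Lower bound (one-sided):
t* = 2.197 (one-sided for 98%)
Lower bound = x̄ - t* · s/√n = 45.3 - 2.197 · 5.3/√21 = 42.76

We are 98% confident that μ ≥ 42.76.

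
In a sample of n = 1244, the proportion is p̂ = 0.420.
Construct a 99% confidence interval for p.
(0.384, 0.456)

Proportion CI:
SE = √(p̂(1-p̂)/n) = √(0.420 · 0.580 / 1244) = 0.01399

z* = 2.576
Margin = z* · SE = 2.576 · 0.01399 = 0.0360

CI: 0.420 ± 0.0360 = (0.384, 0.456)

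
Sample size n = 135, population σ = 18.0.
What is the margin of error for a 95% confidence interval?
Margin of error = 3.04

Margin of error = z* · σ/√n
= 1.960 · 18.0/√135
= 1.960 · 18.0/11.6190
= 3.04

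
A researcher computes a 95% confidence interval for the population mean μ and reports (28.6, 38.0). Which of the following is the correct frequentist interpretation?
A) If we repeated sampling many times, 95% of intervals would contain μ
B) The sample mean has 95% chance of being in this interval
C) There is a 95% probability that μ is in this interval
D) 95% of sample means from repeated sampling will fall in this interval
A

A) Correct — this is the frequentist long-run coverage interpretation.
B) Wrong — x̄ is observed and sits in the interval by construction.
C) Wrong — μ is fixed; the randomness lives in the interval, not in μ.
D) Wrong — coverage applies to intervals containing μ, not to future x̄ values.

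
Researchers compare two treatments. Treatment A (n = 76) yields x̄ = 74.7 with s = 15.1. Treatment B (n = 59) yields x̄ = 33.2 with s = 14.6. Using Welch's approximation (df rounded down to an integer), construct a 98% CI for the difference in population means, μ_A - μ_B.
(35.44, 47.56)

Difference: x̄₁ - x̄₂ = 41.50
SE = √(s₁²/n₁ + s₂²/n₂) = √(15.1²/76 + 14.6²/59) = 2.5716
df = 126.74 → 126 (Welch–Satterthwaite, rounded down)
t* = 2.356

CI: 41.50 ± 2.356 · 2.5716 = 41.50 ± 6.06 = (35.44, 47.56)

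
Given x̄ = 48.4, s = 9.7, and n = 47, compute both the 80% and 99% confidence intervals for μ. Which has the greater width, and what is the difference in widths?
99% CI is wider by 3.92

df = 46
80% CI: t* = 1.300, (46.56, 50.24), width = 2 · t* · s/√n = 3.68
99% CI: t* = 2.687, (44.60, 52.20), width = 2 · t* · s/√n = 7.60

The 99% CI is wider by 7.60 - 3.68 = 3.92.
Higher confidence requires a wider interval.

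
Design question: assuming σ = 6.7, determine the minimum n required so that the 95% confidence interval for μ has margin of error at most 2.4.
n ≥ 30

For margin E ≤ 2.4:
n ≥ (z* · σ / E)²
n ≥ (1.960 · 6.7 / 2.4)²
n ≥ 29.94

Minimum n = 30 (rounding up)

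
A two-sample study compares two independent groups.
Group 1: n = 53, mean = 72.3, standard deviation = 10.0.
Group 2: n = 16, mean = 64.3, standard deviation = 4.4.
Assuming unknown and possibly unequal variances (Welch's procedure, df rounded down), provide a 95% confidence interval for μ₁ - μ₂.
(4.48, 11.52)

Difference: x̄₁ - x̄₂ = 8.00
SE = √(s₁²/n₁ + s₂²/n₂) = √(10.0²/53 + 4.4²/16) = 1.7598
df = 57.75 → 57 (Welch–Satterthwaite, rounded down)
t* = 2.002

CI: 8.00 ± 2.002 · 1.7598 = 8.00 ± 3.52 = (4.48, 11.52)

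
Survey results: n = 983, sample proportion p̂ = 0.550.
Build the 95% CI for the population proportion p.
(0.519, 0.581)

Proportion CI:
SE = √(p̂(1-p̂)/n) = √(0.550 · 0.450 / 983) = 0.01587

z* = 1.960
Margin = z* · SE = 1.960 · 0.01587 = 0.0311

CI: 0.550 ± 0.0311 = (0.519, 0.581)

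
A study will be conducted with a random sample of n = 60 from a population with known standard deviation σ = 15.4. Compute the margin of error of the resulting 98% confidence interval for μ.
Margin of error = 4.62

Margin of error = z* · σ/√n
= 2.326 · 15.4/√60
= 2.326 · 15.4/7.7460
= 4.62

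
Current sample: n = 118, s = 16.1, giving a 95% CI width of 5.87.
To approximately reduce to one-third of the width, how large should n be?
n ≈ 1062

CI width ∝ 1/√n
To reduce width by factor 3, need √n to grow by 3 → need 3² = 9 times as many samples.

Current: n = 118, width = 5.87
New: n = 1062, width ≈ 1.94

Width reduced by factor of 5.87/1.94 = 3.03.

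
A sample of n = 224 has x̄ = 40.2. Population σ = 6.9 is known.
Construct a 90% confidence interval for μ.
(39.44, 40.96)

z-interval (σ known):
z* = 1.645 for 90% confidence

Margin of error = z* · σ/√n = 1.645 · 6.9/√224 = 0.76

CI: (40.2 - 0.76, 40.2 + 0.76) = (39.44, 40.96)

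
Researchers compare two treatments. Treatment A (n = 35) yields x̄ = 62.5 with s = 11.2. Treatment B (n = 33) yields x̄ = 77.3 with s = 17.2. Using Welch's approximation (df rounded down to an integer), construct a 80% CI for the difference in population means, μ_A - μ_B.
(-19.39, -10.21)

Difference: x̄₁ - x̄₂ = -14.80
SE = √(s₁²/n₁ + s₂²/n₂) = √(11.2²/35 + 17.2²/33) = 3.5424
df = 54.50 → 54 (Welch–Satterthwaite, rounded down)
t* = 1.297

CI: -14.80 ± 1.297 · 3.5424 = -14.80 ± 4.59 = (-19.39, -10.21)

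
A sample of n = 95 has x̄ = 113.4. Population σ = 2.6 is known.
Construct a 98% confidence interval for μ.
(112.78, 114.02)

z-interval (σ known):
z* = 2.326 for 98% confidence

Margin of error = z* · σ/√n = 2.326 · 2.6/√95 = 0.62

CI: (113.4 - 0.62, 113.4 + 0.62) = (112.78, 114.02)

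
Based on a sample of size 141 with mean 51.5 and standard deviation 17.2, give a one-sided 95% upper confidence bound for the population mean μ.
μ ≤ 53.90

Upper bound (one-sided):
t* = 1.656 (one-sided for 95%)
Upper bound = x̄ + t* · s/√n = 51.5 + 1.656 · 17.2/√141 = 53.90

We are 95% confident that μ ≤ 53.90.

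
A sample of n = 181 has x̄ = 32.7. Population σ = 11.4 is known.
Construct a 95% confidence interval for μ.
(31.04, 34.36)

z-interval (σ known):
z* = 1.960 for 95% confidence

Margin of error = z* · σ/√n = 1.960 · 11.4/√181 = 1.66

CI: (32.7 - 1.66, 32.7 + 1.66) = (31.04, 34.36)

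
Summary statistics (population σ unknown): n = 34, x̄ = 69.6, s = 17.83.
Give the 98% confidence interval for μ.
(62.12, 77.08)

t-interval (σ unknown):
df = n - 1 = 33
t* = 2.445 for 98% confidence

Margin of error = t* · s/√n = 2.445 · 17.83/√34 = 7.48

CI: (62.12, 77.08)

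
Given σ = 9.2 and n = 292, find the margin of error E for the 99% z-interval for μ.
Margin of error = 1.39

Margin of error = z* · σ/√n
= 2.576 · 9.2/√292
= 2.576 · 9.2/17.0880
= 1.39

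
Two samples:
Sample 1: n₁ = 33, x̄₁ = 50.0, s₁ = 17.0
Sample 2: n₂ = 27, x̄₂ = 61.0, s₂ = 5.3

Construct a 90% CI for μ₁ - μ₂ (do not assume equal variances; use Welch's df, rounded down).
(-16.27, -5.73)

Difference: x̄₁ - x̄₂ = -11.00
SE = √(s₁²/n₁ + s₂²/n₂) = √(17.0²/33 + 5.3²/27) = 3.1302
df = 39.37 → 39 (Welch–Satterthwaite, rounded down)
t* = 1.685

CI: -11.00 ± 1.685 · 3.1302 = -11.00 ± 5.27 = (-16.27, -5.73)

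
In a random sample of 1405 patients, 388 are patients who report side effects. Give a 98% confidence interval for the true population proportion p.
(0.248, 0.304)

Proportion CI:
p̂ = 388/1405 = 0.27616
SE = √(p̂(1-p̂)/n) = √(0.27616 · 0.72384 / 1405) = 0.01193

z* = 2.326
Margin = z* · SE = 2.326 · 0.01193 = 0.0277

CI: 0.27616 ± 0.0277 = (0.248, 0.304)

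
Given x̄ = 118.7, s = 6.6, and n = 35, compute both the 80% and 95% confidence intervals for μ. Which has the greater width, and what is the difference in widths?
95% CI is wider by 1.61

df = 34
80% CI: t* = 1.307, (117.24, 120.16), width = 2 · t* · s/√n = 2.92
95% CI: t* = 2.032, (116.43, 120.97), width = 2 · t* · s/√n = 4.53

The 95% CI is wider by 4.53 - 2.92 = 1.61.
Higher confidence requires a wider interval.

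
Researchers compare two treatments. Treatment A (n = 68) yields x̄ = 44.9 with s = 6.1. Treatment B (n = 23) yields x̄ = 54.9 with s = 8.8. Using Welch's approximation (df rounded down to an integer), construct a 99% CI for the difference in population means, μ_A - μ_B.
(-15.45, -4.55)

Difference: x̄₁ - x̄₂ = -10.00
SE = √(s₁²/n₁ + s₂²/n₂) = √(6.1²/68 + 8.8²/23) = 1.9784
df = 29.48 → 29 (Welch–Satterthwaite, rounded down)
t* = 2.756

CI: -10.00 ± 2.756 · 1.9784 = -10.00 ± 5.45 = (-15.45, -4.55)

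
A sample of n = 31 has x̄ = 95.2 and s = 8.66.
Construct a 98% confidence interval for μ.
(91.38, 99.02)

t-interval (σ unknown):
df = n - 1 = 30
t* = 2.457 for 98% confidence

Margin of error = t* · s/√n = 2.457 · 8.66/√31 = 3.82

CI: (91.38, 99.02)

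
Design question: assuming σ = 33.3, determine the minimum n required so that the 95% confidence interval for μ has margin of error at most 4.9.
n ≥ 178

For margin E ≤ 4.9:
n ≥ (z* · σ / E)²
n ≥ (1.960 · 33.3 / 4.9)²
n ≥ 177.42

Minimum n = 178 (rounding up)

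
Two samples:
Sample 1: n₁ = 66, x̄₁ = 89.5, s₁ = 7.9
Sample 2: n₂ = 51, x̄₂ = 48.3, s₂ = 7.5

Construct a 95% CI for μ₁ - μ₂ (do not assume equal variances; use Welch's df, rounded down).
(38.36, 44.04)

Difference: x̄₁ - x̄₂ = 41.20
SE = √(s₁²/n₁ + s₂²/n₂) = √(7.9²/66 + 7.5²/51) = 1.4313
df = 110.19 → 110 (Welch–Satterthwaite, rounded down)
t* = 1.982

CI: 41.20 ± 1.982 · 1.4313 = 41.20 ± 2.84 = (38.36, 44.04)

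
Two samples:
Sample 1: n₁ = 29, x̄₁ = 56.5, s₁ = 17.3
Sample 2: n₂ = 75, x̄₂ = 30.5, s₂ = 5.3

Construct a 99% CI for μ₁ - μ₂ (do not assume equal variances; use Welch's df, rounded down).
(17.01, 34.99)

Difference: x̄₁ - x̄₂ = 26.00
SE = √(s₁²/n₁ + s₂²/n₂) = √(17.3²/29 + 5.3²/75) = 3.2703
df = 30.05 → 30 (Welch–Satterthwaite, rounded down)
t* = 2.750

CI: 26.00 ± 2.750 · 3.2703 = 26.00 ± 8.99 = (17.01, 34.99)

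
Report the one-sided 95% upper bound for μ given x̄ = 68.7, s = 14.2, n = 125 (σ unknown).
μ ≤ 70.80

Upper bound (one-sided):
t* = 1.657 (one-sided for 95%)
Upper bound = x̄ + t* · s/√n = 68.7 + 1.657 · 14.2/√125 = 70.80

We are 95% confident that μ ≤ 70.80.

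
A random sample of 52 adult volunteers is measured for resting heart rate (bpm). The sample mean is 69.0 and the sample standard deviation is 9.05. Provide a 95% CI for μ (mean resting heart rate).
(66.48, 71.52)

t-interval (σ unknown):
df = n - 1 = 51
t* = 2.008 for 95% confidence

Margin of error = t* · s/√n = 2.008 · 9.05/√52 = 2.52

CI: (66.48, 71.52)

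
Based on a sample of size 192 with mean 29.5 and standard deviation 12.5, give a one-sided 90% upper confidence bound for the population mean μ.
μ ≤ 30.66

Upper bound (one-sided):
t* = 1.286 (one-sided for 90%)
Upper bound = x̄ + t* · s/√n = 29.5 + 1.286 · 12.5/√192 = 30.66

We are 90% confident that μ ≤ 30.66.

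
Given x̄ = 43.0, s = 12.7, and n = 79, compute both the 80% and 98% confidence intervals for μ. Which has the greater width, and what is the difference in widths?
98% CI is wider by 3.10

df = 78
80% CI: t* = 1.292, (41.15, 44.85), width = 2 · t* · s/√n = 3.69
98% CI: t* = 2.375, (39.61, 46.39), width = 2 · t* · s/√n = 6.79

The 98% CI is wider by 6.79 - 3.69 = 3.10.
Higher confidence requires a wider interval.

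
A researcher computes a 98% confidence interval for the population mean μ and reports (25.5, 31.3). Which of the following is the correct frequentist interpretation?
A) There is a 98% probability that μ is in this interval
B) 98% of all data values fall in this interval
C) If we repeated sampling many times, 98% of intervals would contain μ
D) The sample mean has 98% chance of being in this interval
C

A) Wrong — μ is fixed; the randomness lives in the interval, not in μ.
B) Wrong — a CI is about the parameter μ, not individual data values.
C) Correct — this is the frequentist long-run coverage interpretation.
D) Wrong — x̄ is observed and sits in the interval by construction.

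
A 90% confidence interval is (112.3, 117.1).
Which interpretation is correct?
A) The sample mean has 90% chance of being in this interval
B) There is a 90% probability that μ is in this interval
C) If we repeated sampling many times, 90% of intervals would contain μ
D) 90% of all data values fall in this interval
C

A) Wrong — x̄ is observed and sits in the interval by construction.
B) Wrong — μ is fixed; the randomness lives in the interval, not in μ.
C) Correct — this is the frequentist long-run coverage interpretation.
D) Wrong — a CI is about the parameter μ, not individual data values.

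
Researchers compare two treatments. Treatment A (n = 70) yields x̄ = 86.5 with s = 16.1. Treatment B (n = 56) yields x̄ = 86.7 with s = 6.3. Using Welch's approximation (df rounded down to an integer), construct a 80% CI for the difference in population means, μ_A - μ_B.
(-2.91, 2.51)

Difference: x̄₁ - x̄₂ = -0.20
SE = √(s₁²/n₁ + s₂²/n₂) = √(16.1²/70 + 6.3²/56) = 2.1004
df = 93.64 → 93 (Welch–Satterthwaite, rounded down)
t* = 1.291

CI: -0.20 ± 1.291 · 2.1004 = -0.20 ± 2.71 = (-2.91, 2.51)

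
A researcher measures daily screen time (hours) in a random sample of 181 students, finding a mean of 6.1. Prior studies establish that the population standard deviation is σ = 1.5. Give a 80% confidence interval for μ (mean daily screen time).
(5.96, 6.24)

z-interval (σ known):
z* = 1.282 for 80% confidence

Margin of error = z* · σ/√n = 1.282 · 1.5/√181 = 0.14

CI: (6.1 - 0.14, 6.1 + 0.14) = (5.96, 6.24)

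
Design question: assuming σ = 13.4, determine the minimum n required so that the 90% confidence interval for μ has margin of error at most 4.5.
n ≥ 24

For margin E ≤ 4.5:
n ≥ (z* · σ / E)²
n ≥ (1.645 · 13.4 / 4.5)²
n ≥ 23.99

Minimum n = 24 (rounding up)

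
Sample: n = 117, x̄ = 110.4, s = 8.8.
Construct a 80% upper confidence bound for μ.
μ ≤ 111.09

Upper bound (one-sided):
t* = 0.845 (one-sided for 80%)
Upper bound = x̄ + t* · s/√n = 110.4 + 0.845 · 8.8/√117 = 111.09

We are 80% confident that μ ≤ 111.09.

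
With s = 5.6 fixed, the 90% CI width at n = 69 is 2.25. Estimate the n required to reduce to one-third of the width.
n ≈ 621

CI width ∝ 1/√n
To reduce width by factor 3, need √n to grow by 3 → need 3² = 9 times as many samples.

Current: n = 69, width = 2.25
New: n = 621, width ≈ 0.74

Width reduced by factor of 2.25/0.74 = 3.04.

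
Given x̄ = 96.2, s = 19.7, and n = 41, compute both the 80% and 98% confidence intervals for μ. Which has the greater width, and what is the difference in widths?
98% CI is wider by 6.89

df = 40
80% CI: t* = 1.303, (92.19, 100.21), width = 2 · t* · s/√n = 8.02
98% CI: t* = 2.423, (88.75, 103.65), width = 2 · t* · s/√n = 14.91

The 98% CI is wider by 14.91 - 8.02 = 6.89.
Higher confidence requires a wider interval.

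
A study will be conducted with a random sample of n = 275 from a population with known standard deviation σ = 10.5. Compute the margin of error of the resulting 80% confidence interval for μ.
Margin of error = 0.81

Margin of error = z* · σ/√n
= 1.282 · 10.5/√275
= 1.282 · 10.5/16.5831
= 0.81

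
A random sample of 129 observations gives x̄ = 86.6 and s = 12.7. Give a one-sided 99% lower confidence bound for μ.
μ ≥ 83.97

Lower bound (one-sided):
t* = 2.356 (one-sided for 99%)
Lower bound = x̄ - t* · s/√n = 86.6 - 2.356 · 12.7/√129 = 83.97

We are 99% confident that μ ≥ 83.97.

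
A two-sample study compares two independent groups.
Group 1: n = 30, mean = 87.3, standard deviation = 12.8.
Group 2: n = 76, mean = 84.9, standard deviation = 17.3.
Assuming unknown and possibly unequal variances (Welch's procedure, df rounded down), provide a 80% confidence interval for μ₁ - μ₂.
(-1.57, 6.37)

Difference: x̄₁ - x̄₂ = 2.40
SE = √(s₁²/n₁ + s₂²/n₂) = √(12.8²/30 + 17.3²/76) = 3.0658
df = 71.52 → 71 (Welch–Satterthwaite, rounded down)
t* = 1.294

CI: 2.40 ± 1.294 · 3.0658 = 2.40 ± 3.97 = (-1.57, 6.37)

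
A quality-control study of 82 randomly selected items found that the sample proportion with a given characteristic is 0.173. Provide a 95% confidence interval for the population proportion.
(0.091, 0.255)

Proportion CI:
SE = √(p̂(1-p̂)/n) = √(0.173 · 0.827 / 82) = 0.04177

z* = 1.960
Margin = z* · SE = 1.960 · 0.04177 = 0.0819

CI: 0.173 ± 0.0819 = (0.091, 0.255)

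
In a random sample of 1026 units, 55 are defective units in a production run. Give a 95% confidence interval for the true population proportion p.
(0.040, 0.067)

Proportion CI:
p̂ = 55/1026 = 0.05361
SE = √(p̂(1-p̂)/n) = √(0.05361 · 0.94639 / 1026) = 0.00703

z* = 1.960
Margin = z* · SE = 1.960 · 0.00703 = 0.0138

CI: 0.05361 ± 0.0138 = (0.040, 0.067)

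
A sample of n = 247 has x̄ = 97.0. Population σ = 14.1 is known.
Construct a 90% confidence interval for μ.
(95.52, 98.48)

z-interval (σ known):
z* = 1.645 for 90% confidence

Margin of error = z* · σ/√n = 1.645 · 14.1/√247 = 1.48

CI: (97.0 - 1.48, 97.0 + 1.48) = (95.52, 98.48)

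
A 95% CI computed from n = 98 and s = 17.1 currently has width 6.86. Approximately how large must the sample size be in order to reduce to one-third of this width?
n ≈ 882

CI width ∝ 1/√n
To reduce width by factor 3, need √n to grow by 3 → need 3² = 9 times as many samples.

Current: n = 98, width = 6.86
New: n = 882, width ≈ 2.26

Width reduced by factor of 6.86/2.26 = 3.04.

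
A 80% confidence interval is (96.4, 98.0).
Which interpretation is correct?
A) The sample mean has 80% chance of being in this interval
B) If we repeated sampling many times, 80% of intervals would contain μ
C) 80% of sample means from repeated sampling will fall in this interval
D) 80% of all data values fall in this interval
B

A) Wrong — x̄ is observed and sits in the interval by construction.
B) Correct — this is the frequentist long-run coverage interpretation.
C) Wrong — coverage applies to intervals containing μ, not to future x̄ values.
D) Wrong — a CI is about the parameter μ, not individual data values.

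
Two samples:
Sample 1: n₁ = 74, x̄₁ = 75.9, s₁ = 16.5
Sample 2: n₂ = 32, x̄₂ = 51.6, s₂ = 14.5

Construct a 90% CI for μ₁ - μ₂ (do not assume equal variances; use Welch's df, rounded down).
(18.96, 29.64)

Difference: x̄₁ - x̄₂ = 24.30
SE = √(s₁²/n₁ + s₂²/n₂) = √(16.5²/74 + 14.5²/32) = 3.2015
df = 66.57 → 66 (Welch–Satterthwaite, rounded down)
t* = 1.668

CI: 24.30 ± 1.668 · 3.2015 = 24.30 ± 5.34 = (18.96, 29.64)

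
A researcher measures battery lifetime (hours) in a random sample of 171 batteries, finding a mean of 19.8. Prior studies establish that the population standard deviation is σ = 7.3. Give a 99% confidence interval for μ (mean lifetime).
(18.36, 21.24)

z-interval (σ known):
z* = 2.576 for 99% confidence

Margin of error = z* · σ/√n = 2.576 · 7.3/√171 = 1.44

CI: (19.8 - 1.44, 19.8 + 1.44) = (18.36, 21.24)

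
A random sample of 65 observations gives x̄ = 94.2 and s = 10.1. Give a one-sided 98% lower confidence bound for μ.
μ ≥ 91.57

Lower bound (one-sided):
t* = 2.096 (one-sided for 98%)
Lower bound = x̄ - t* · s/√n = 94.2 - 2.096 · 10.1/√65 = 91.57

We are 98% confident that μ ≥ 91.57.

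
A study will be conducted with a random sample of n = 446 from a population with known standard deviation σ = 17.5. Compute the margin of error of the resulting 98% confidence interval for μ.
Margin of error = 1.93

Margin of error = z* · σ/√n
= 2.326 · 17.5/√446
= 2.326 · 17.5/21.1187
= 1.93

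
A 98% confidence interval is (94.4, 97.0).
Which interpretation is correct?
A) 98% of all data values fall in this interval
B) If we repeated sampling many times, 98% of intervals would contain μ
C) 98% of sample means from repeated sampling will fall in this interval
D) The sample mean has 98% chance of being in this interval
B

A) Wrong — a CI is about the parameter μ, not individual data values.
B) Correct — this is the frequentist long-run coverage interpretation.
C) Wrong — coverage applies to intervals containing μ, not to future x̄ values.
D) Wrong — x̄ is observed and sits in the interval by construction.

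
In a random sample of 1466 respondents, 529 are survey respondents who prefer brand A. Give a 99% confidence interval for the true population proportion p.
(0.329, 0.393)

Proportion CI:
p̂ = 529/1466 = 0.36085
SE = √(p̂(1-p̂)/n) = √(0.36085 · 0.63915 / 1466) = 0.01254

z* = 2.576
Margin = z* · SE = 2.576 · 0.01254 = 0.0323

CI: 0.36085 ± 0.0323 = (0.329, 0.393)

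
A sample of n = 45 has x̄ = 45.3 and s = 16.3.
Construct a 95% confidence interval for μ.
(40.40, 50.20)

t-interval (σ unknown):
df = n - 1 = 44
t* = 2.015 for 95% confidence

Margin of error = t* · s/√n = 2.015 · 16.3/√45 = 4.90

CI: (40.40, 50.20)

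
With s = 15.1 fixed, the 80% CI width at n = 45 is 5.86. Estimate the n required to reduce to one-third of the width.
n ≈ 405

CI width ∝ 1/√n
To reduce width by factor 3, need √n to grow by 3 → need 3² = 9 times as many samples.

Current: n = 45, width = 5.86
New: n = 405, width ≈ 1.93

Width reduced by factor of 5.86/1.93 = 3.04.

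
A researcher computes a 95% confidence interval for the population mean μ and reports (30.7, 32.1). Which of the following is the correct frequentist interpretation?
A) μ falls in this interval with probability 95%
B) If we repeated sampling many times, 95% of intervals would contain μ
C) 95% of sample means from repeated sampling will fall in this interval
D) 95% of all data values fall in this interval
B

A) Wrong — μ is fixed; the randomness lives in the interval, not in μ.
B) Correct — this is the frequentist long-run coverage interpretation.
C) Wrong — coverage applies to intervals containing μ, not to future x̄ values.
D) Wrong — a CI is about the parameter μ, not individual data values.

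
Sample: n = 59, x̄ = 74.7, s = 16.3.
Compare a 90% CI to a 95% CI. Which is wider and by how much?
95% CI is wider by 1.40

df = 58
90% CI: t* = 1.672, (71.15, 78.25), width = 2 · t* · s/√n = 7.10
95% CI: t* = 2.002, (70.45, 78.95), width = 2 · t* · s/√n = 8.50

The 95% CI is wider by 8.50 - 7.10 = 1.40.
Higher confidence requires a wider interval.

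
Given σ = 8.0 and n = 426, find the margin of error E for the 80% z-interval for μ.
Margin of error = 0.50

Margin of error = z* · σ/√n
= 1.282 · 8.0/√426
= 1.282 · 8.0/20.6398
= 0.50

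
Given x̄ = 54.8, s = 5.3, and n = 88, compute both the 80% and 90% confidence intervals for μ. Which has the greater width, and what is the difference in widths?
90% CI is wider by 0.42

df = 87
80% CI: t* = 1.291, (54.07, 55.53), width = 2 · t* · s/√n = 1.46
90% CI: t* = 1.663, (53.86, 55.74), width = 2 · t* · s/√n = 1.88

The 90% CI is wider by 1.88 - 1.46 = 0.42.
Higher confidence requires a wider interval.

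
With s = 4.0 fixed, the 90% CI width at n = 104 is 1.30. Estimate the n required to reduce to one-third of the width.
n ≈ 936

CI width ∝ 1/√n
To reduce width by factor 3, need √n to grow by 3 → need 3² = 9 times as many samples.

Current: n = 104, width = 1.30
New: n = 936, width ≈ 0.43

Width reduced by factor of 1.30/0.43 = 3.02.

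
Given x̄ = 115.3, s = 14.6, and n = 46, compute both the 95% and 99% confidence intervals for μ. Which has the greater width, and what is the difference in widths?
99% CI is wider by 2.91

df = 45
95% CI: t* = 2.014, (110.96, 119.64), width = 2 · t* · s/√n = 8.67
99% CI: t* = 2.690, (109.51, 121.09), width = 2 · t* · s/√n = 11.58

The 99% CI is wider by 11.58 - 8.67 = 2.91.
Higher confidence requires a wider interval.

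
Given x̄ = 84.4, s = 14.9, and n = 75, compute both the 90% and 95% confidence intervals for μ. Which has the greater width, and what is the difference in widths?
95% CI is wider by 1.13

df = 74
90% CI: t* = 1.666, (81.53, 87.27), width = 2 · t* · s/√n = 5.73
95% CI: t* = 1.993, (80.97, 87.83), width = 2 · t* · s/√n = 6.86

The 95% CI is wider by 6.86 - 5.73 = 1.13.
Higher confidence requires a wider interval.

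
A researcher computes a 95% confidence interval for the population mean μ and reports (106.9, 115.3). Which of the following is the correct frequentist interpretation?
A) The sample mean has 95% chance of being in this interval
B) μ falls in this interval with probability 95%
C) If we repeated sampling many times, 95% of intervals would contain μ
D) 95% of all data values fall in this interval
C

A) Wrong — x̄ is observed and sits in the interval by construction.
B) Wrong — μ is fixed; the randomness lives in the interval, not in μ.
C) Correct — this is the frequentist long-run coverage interpretation.
D) Wrong — a CI is about the parameter μ, not individual data values.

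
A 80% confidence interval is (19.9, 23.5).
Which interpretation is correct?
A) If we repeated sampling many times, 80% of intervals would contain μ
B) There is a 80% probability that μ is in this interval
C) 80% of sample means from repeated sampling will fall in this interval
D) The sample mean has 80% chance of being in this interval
A

A) Correct — this is the frequentist long-run coverage interpretation.
B) Wrong — μ is fixed; the randomness lives in the interval, not in μ.
C) Wrong — coverage applies to intervals containing μ, not to future x̄ values.
D) Wrong — x̄ is observed and sits in the interval by construction.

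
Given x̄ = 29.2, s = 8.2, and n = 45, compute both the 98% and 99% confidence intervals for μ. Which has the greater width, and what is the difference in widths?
99% CI is wider by 0.68

df = 44
98% CI: t* = 2.414, (26.25, 32.15), width = 2 · t* · s/√n = 5.90
99% CI: t* = 2.692, (25.91, 32.49), width = 2 · t* · s/√n = 6.58

The 99% CI is wider by 6.58 - 5.90 = 0.68.
Higher confidence requires a wider interval.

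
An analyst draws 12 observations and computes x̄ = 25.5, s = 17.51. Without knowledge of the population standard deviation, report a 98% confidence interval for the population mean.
(11.76, 39.24)

t-interval (σ unknown):
df = n - 1 = 11
t* = 2.718 for 98% confidence

Margin of error = t* · s/√n = 2.718 · 17.51/√12 = 13.74

CI: (11.76, 39.24)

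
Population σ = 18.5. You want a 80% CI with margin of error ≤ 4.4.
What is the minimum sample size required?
n ≥ 30

For margin E ≤ 4.4:
n ≥ (z* · σ / E)²
n ≥ (1.282 · 18.5 / 4.4)²
n ≥ 29.05

Minimum n = 30 (rounding up)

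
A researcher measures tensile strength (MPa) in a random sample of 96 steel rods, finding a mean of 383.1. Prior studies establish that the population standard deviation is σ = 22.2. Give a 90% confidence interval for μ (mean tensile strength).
(379.37, 386.83)

z-interval (σ known):
z* = 1.645 for 90% confidence

Margin of error = z* · σ/√n = 1.645 · 22.2/√96 = 3.73

CI: (383.1 - 3.73, 383.1 + 3.73) = (379.37, 386.83)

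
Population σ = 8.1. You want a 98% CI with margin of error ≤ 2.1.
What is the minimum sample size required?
n ≥ 81

For margin E ≤ 2.1:
n ≥ (z* · σ / E)²
n ≥ (2.326 · 8.1 / 2.1)²
n ≥ 80.49

Minimum n = 81 (rounding up)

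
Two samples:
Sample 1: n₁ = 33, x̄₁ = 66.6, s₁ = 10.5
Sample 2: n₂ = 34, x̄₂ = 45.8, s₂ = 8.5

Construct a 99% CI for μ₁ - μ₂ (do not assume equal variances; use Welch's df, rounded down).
(14.58, 27.02)

Difference: x̄₁ - x̄₂ = 20.80
SE = √(s₁²/n₁ + s₂²/n₂) = √(10.5²/33 + 8.5²/34) = 2.3379
df = 61.52 → 61 (Welch–Satterthwaite, rounded down)
t* = 2.659

CI: 20.80 ± 2.659 · 2.3379 = 20.80 ± 6.22 = (14.58, 27.02)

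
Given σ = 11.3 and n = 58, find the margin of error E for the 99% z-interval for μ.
Margin of error = 3.82

Margin of error = z* · σ/√n
= 2.576 · 11.3/√58
= 2.576 · 11.3/7.6158
= 3.82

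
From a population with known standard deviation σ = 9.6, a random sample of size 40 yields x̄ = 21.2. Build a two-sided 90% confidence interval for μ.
(18.70, 23.70)

z-interval (σ known):
z* = 1.645 for 90% confidence

Margin of error = z* · σ/√n = 1.645 · 9.6/√40 = 2.50

CI: (21.2 - 2.50, 21.2 + 2.50) = (18.70, 23.70)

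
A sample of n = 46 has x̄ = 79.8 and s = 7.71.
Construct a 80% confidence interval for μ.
(78.32, 81.28)

t-interval (σ unknown):
df = n - 1 = 45
t* = 1.301 for 80% confidence

Margin of error = t* · s/√n = 1.301 · 7.71/√46 = 1.48

CI: (78.32, 81.28)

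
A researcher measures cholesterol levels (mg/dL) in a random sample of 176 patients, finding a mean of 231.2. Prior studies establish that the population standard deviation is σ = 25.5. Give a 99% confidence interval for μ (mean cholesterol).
(226.25, 236.15)

z-interval (σ known):
z* = 2.576 for 99% confidence

Margin of error = z* · σ/√n = 2.576 · 25.5/√176 = 4.95

CI: (231.2 - 4.95, 231.2 + 4.95) = (226.25, 236.15)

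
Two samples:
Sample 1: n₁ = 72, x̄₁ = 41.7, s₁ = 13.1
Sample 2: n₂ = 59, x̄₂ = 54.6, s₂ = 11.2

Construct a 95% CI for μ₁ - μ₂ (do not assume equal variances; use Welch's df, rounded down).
(-17.10, -8.70)

Difference: x̄₁ - x̄₂ = -12.90
SE = √(s₁²/n₁ + s₂²/n₂) = √(13.1²/72 + 11.2²/59) = 2.1236
df = 128.75 → 128 (Welch–Satterthwaite, rounded down)
t* = 1.979

CI: -12.90 ± 1.979 · 2.1236 = -12.90 ± 4.20 = (-17.10, -8.70)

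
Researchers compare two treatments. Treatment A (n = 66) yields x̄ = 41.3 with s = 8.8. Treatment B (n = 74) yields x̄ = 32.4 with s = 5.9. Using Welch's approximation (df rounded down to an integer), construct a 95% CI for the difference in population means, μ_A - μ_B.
(6.36, 11.44)

Difference: x̄₁ - x̄₂ = 8.90
SE = √(s₁²/n₁ + s₂²/n₂) = √(8.8²/66 + 5.9²/74) = 1.2821
df = 111.60 → 111 (Welch–Satterthwaite, rounded down)
t* = 1.982

CI: 8.90 ± 1.982 · 1.2821 = 8.90 ± 2.54 = (6.36, 11.44)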